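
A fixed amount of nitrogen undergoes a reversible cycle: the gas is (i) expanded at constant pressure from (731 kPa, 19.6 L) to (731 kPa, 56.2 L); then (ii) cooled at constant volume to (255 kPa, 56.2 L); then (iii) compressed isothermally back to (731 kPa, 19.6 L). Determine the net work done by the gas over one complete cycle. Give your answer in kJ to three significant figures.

W_net ≈ 11.7 kJ

Leg (i): W = PΔV = (731)(56.2 − 19.6) = 26755 J.
Leg (ii): W = 0.
Leg (iii): W = PᵢVᵢ ln(V_f/Vᵢ) = (14331) ln(19.6/56.2) = -15096 J.
W_net = 26755 − 15096 = 11659 J.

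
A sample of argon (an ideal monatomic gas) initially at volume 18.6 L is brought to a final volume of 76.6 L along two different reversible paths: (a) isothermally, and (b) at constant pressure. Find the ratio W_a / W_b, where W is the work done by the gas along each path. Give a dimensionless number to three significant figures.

Path (a) isothermal: W = P₁V₁ ln(V₂/V₁) → W_a/(P₁V₁) = 1.415.
Path (b) isobaric: W = P₁(V₂ − V₁) → W_b/(P₁V₁) = 3.118.
W_a / W_b = 1.415 / 3.118 = 0.4539.

W_a / W_b ≈ 0.454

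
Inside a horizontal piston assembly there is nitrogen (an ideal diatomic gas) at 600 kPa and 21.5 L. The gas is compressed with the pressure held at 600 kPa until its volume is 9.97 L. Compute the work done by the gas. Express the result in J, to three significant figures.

W ≈ -6920 J

Isobaric: W = P ΔV.
W = (600 kPa)(9.97 − 21.5 L) = (600)(-11.53) = -6918 J.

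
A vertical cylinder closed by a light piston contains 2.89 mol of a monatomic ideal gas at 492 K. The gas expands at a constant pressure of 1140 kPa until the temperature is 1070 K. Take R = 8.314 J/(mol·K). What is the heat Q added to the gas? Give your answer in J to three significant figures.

Isobaric: W = nRΔT = (2.89)(8.314)(578) = 13888 J.
ΔU = nCᵥΔT with Cᵥ = 3R/2: ΔU = (2.89)(12.47)(578) = 20832 J.
Q = ΔU + W = 20832 + 13888 = 34720 J.

Q ≈ 34700 J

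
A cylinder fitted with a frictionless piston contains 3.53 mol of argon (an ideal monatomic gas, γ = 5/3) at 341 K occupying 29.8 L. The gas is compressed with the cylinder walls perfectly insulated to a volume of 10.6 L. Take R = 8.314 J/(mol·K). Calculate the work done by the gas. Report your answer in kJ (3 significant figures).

W ≈ -14.9 kJ

Adiabatic: TV^(γ−1) = const with γ = 5/3.
T₂ = T₁ (V₁/V₂)^(γ−1) = 341 × (29.8/10.6)^0.667 = 341 × 1.992 = 679.2 K.
W_by = nCᵥ(T₁ − T₂) = (3.53)(12.47)(341 − 679.2) = -14891 J.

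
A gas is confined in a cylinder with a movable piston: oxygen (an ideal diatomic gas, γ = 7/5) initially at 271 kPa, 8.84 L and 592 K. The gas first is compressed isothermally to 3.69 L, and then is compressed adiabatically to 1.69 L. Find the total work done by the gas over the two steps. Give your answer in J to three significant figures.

Step 1 (isothermal): W = P₁V₁ ln(V₂/V₁) = (2396) ln(3.69/8.84) = -2093 J.
After step 1: P = 649.2 kPa, V = 3.69 L, T = 592 K.
Step 2 (adiabatic): W = (P₁V₁ − P₂V₂)/(γ−1) = (2396 − 3274)/0.4 = -2196 J.
W_total = -2093 − 2196 = -4289 J.

W_total ≈ -4290 J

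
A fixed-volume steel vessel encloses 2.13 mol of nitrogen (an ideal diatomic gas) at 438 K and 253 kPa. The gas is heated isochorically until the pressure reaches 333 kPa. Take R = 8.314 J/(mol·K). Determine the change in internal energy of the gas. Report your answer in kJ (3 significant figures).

Constant volume ⇒ W = 0, so Q = ΔU = nCᵥΔT with Cᵥ = 5R/2 = 20.79 J/(mol·K).
At constant V, T₂/T₁ = P₂/P₁ ⇒ ΔT = T₁(P₂/P₁ − 1) = 438·(333/253 − 1) = 138.5 K.
ΔU = (2.13)(20.79)(138.5) = 6132 J.

ΔU ≈ 6.13 kJ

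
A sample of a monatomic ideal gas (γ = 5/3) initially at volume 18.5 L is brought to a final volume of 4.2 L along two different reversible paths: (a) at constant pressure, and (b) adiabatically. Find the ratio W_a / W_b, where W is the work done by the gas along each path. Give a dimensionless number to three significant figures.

W_a / W_b ≈ 0.305

Path (a) isobaric: W = P₁(V₂ − V₁) → W_a/(P₁V₁) = -0.773.
Path (b) adiabatic: W = P₁V₁(1 − (V₁/V₂)^(γ−1))/(γ−1) → W_b/(P₁V₁) = -2.531.
W_a / W_b = -0.773 / -2.531 = 0.3054.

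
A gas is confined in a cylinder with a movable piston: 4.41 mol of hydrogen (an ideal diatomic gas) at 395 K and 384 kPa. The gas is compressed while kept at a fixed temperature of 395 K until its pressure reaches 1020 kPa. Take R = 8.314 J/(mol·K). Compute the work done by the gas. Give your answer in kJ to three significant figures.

Isothermal process: W = nRT ln(V₂/V₁) = nRT ln(P₁/P₂).
W = (4.41)(8.314)(395) × ln(384/1020)
  = 14483 × ln(0.3765) = 14483 × -0.9769
W_by_gas = -14148 J.

W ≈ -14.1 kJ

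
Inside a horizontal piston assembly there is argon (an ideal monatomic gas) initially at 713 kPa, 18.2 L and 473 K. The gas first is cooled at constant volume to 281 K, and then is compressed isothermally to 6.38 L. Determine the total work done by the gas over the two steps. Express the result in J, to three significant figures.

W_total ≈ -8080 J

Step 1 (isochoric): W = 0 (constant volume).
After step 1: P = 423.6 kPa (V unchanged).
Step 2 (isothermal): W = P₁V₁ ln(V₂/V₁) = (7709) ln(6.38/18.2) = -8081 J.
W_total = 0 − 8081 = -8081 J.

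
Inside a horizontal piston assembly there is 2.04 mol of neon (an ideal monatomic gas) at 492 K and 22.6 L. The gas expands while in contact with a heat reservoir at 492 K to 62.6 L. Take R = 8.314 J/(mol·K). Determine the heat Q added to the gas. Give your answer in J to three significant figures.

Q ≈ 8500 J

Isothermal ⇒ ΔU = 0, so Q = W = nRT ln(V₂/V₁).
Q = (2.04)(8.314)(492) ln(62.6/22.6) = 8345 × 1.019 = 8502 J.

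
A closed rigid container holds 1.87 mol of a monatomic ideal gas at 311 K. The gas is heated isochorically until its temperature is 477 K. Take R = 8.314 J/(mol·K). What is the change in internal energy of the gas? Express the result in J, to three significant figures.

Constant volume ⇒ W = 0, so Q = ΔU = nCᵥΔT with Cᵥ = 3R/2 = 12.47 J/(mol·K).
ΔU = (1.87)(12.47)(477 − 311) = 3871 J.

ΔU ≈ 3870 J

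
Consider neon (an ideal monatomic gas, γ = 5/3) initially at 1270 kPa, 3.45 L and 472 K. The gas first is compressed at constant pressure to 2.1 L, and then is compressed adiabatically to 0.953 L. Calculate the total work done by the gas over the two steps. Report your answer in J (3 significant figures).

Step 1 (isobaric): W = PΔV = (1270 kPa)(2.1 − 3.45 L) = -1714 J.
After step 1: P = 1270 kPa, V = 2.1 L, T = 287.3 K.
Step 2 (adiabatic): W = (P₁V₁ − P₂V₂)/(γ−1) = (2667 − 4516)/0.667 = -2774 J.
W_total = -1714 − 2774 = -4488 J.

W_total ≈ -4490 J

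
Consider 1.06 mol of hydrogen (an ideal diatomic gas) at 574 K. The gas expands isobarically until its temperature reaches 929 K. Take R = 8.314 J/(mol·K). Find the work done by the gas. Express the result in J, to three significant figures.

W ≈ 3130 J

Isobaric: W = P ΔV = nR ΔT.
W = (1.06)(8.314)(929 − 574) = 3129 J.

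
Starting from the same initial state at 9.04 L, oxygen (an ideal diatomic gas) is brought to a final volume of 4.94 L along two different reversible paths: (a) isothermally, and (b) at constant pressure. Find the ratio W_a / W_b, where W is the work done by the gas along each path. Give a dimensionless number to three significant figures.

Path (a) isothermal: W = P₁V₁ ln(V₂/V₁) → W_a/(P₁V₁) = -0.6043.
Path (b) isobaric: W = P₁(V₂ − V₁) → W_b/(P₁V₁) = -0.4535.
W_a / W_b = -0.6043 / -0.4535 = 1.332.

W_a / W_b ≈ 1.33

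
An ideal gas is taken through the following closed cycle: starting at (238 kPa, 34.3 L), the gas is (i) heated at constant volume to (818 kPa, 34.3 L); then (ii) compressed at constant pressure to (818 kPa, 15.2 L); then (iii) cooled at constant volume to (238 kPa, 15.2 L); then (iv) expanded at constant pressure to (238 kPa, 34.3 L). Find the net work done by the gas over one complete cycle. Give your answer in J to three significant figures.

W_net ≈ -11100 J

Constant-volume legs do no work.
W(ii) = (818)(15.2 − 34.3) = -15624 J; W(iv) = (238)(34.3 − 15.2) = 4546 J.
W_net = -15624 + 4546 = -11078 J (the counter-clockwise enclosed area).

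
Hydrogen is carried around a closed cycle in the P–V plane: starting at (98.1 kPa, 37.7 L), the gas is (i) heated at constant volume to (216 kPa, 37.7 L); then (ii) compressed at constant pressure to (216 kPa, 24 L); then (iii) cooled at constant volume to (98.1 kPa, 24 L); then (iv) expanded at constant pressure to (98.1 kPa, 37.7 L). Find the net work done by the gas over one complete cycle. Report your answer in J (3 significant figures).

Constant-volume legs do no work.
W(ii) = (216)(24 − 37.7) = -2959 J; W(iv) = (98.1)(37.7 − 24) = 1344 J.
W_net = -2959 + 1344 = -1615 J (the counter-clockwise enclosed area).

W_net ≈ -1620 J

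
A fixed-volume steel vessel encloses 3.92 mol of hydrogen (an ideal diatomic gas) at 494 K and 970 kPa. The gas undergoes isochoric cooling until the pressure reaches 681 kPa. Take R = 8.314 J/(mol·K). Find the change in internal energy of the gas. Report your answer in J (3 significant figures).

Constant volume ⇒ W = 0, so Q = ΔU = nCᵥΔT with Cᵥ = 5R/2 = 20.79 J/(mol·K).
At constant V, T₂/T₁ = P₂/P₁ ⇒ ΔT = T₁(P₂/P₁ − 1) = 494·(681/970 − 1) = -147.2 K.
ΔU = (3.92)(20.79)(-147.2) = -11992 J.

ΔU ≈ -12000 J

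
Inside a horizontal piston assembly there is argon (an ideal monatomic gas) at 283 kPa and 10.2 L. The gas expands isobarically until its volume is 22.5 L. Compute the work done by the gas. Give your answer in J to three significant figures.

W ≈ 3480 J

Isobaric: W = P ΔV.
W = (283 kPa)(22.5 − 10.2 L) = (283)(12.3) = 3481 J.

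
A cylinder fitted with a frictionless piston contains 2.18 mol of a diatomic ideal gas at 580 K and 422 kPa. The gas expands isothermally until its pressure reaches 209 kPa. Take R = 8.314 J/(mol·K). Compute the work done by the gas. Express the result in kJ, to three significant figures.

Isothermal process: W = nRT ln(V₂/V₁) = nRT ln(P₁/P₂).
W = (2.18)(8.314)(580) × ln(422/209)
  = 10512 × ln(2.019) = 10512 × 0.7027
W_by_gas = 7387 J.

W ≈ 7.39 kJ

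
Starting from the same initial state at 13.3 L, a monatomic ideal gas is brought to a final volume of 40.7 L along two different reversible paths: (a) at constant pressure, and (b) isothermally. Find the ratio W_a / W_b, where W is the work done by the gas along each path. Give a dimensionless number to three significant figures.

Path (a) isobaric: W = P₁(V₂ − V₁) → W_a/(P₁V₁) = 2.06.
Path (b) isothermal: W = P₁V₁ ln(V₂/V₁) → W_b/(P₁V₁) = 1.118.
W_a / W_b = 2.06 / 1.118 = 1.842.

W_a / W_b ≈ 1.84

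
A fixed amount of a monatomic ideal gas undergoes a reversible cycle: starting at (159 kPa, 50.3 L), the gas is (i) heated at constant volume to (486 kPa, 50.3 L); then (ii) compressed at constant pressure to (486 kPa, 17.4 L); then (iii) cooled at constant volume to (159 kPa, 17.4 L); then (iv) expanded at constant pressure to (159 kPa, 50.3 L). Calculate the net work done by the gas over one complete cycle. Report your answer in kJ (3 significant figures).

W_net ≈ -10.8 kJ

Constant-volume legs do no work.
W(ii) = (486)(17.4 − 50.3) = -15989 J; W(iv) = (159)(50.3 − 17.4) = 5231 J.
W_net = -15989 + 5231 = -10758 J (the counter-clockwise enclosed area).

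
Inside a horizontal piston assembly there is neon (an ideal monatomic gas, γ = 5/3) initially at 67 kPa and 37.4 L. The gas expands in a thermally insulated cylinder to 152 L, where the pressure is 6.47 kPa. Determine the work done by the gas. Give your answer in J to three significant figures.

Adiabatic: W = (P₁V₁ − P₂V₂)/(γ − 1) with γ = 5/3.
P₁V₁ = 2506 J, P₂V₂ = 983.4 J.
W = (2506 − 983.4) / 0.6667 = 2284 J.

W ≈ 2280 J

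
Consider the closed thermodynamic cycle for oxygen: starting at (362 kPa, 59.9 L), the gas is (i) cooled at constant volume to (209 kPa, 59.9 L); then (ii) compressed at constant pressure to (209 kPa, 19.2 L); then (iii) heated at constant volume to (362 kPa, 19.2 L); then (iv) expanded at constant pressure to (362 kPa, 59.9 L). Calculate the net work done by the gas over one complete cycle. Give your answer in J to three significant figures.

W_net ≈ 6230 J

Constant-volume legs do no work.
W(ii) = (209)(19.2 − 59.9) = -8506 J; W(iv) = (362)(59.9 − 19.2) = 14733 J.
W_net = -8506 + 14733 = 6227 J (the clockwise enclosed area).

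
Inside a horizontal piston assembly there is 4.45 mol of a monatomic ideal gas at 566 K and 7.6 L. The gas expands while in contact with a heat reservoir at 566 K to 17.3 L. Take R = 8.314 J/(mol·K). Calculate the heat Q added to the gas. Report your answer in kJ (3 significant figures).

Q ≈ 17.2 kJ

Isothermal ⇒ ΔU = 0, so Q = W = nRT ln(V₂/V₁).
Q = (4.45)(8.314)(566) ln(17.3/7.6) = 20940 × 0.8226 = 17225 J.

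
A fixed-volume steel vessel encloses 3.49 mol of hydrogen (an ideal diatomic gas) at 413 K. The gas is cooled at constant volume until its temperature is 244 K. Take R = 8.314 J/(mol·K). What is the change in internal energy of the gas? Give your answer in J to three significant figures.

ΔU ≈ -12300 J

Constant volume ⇒ W = 0, so Q = ΔU = nCᵥΔT with Cᵥ = 5R/2 = 20.79 J/(mol·K).
ΔU = (3.49)(20.79)(244 − 413) = -12259 J.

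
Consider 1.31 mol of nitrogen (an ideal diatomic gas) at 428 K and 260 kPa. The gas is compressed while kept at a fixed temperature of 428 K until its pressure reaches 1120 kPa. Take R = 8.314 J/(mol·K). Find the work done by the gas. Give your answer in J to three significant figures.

W ≈ -6810 J

Isothermal process: W = nRT ln(V₂/V₁) = nRT ln(P₁/P₂).
W = (1.31)(8.314)(428) × ln(260/1120)
  = 4661 × ln(0.2321) = 4661 × -1.46
W_by_gas = -6808 J.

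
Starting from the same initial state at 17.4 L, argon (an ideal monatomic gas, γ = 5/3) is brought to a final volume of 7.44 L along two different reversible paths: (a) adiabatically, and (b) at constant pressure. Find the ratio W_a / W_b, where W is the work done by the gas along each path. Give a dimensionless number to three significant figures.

Path (a) adiabatic: W = P₁V₁(1 − (V₁/V₂)^(γ−1))/(γ−1) → W_a/(P₁V₁) = -1.143.
Path (b) isobaric: W = P₁(V₂ − V₁) → W_b/(P₁V₁) = -0.5724.
W_a / W_b = -1.143 / -0.5724 = 1.997.

W_a / W_b ≈ 2.00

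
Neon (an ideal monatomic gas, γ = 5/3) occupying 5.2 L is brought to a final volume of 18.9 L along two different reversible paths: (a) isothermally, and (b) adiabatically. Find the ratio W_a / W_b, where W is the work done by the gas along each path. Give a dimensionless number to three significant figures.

Path (a) isothermal: W = P₁V₁ ln(V₂/V₁) → W_a/(P₁V₁) = 1.291.
Path (b) adiabatic: W = P₁V₁(1 − (V₁/V₂)^(γ−1))/(γ−1) → W_b/(P₁V₁) = 0.8655.
W_a / W_b = 1.291 / 0.8655 = 1.491.

W_a / W_b ≈ 1.49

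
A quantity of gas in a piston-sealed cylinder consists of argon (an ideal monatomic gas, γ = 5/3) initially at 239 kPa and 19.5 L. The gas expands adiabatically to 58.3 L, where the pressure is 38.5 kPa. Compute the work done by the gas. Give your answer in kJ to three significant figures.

W ≈ 3.62 kJ

Adiabatic: W = (P₁V₁ − P₂V₂)/(γ − 1) with γ = 5/3.
P₁V₁ = 4660 J, P₂V₂ = 2245 J.
W = (4660 − 2245) / 0.6667 = 3624 J.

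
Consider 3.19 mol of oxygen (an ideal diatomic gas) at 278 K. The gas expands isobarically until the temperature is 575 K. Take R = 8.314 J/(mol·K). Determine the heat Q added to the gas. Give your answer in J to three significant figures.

Q ≈ 27600 J

Isobaric: W = nRΔT = (3.19)(8.314)(297) = 7877 J.
ΔU = nCᵥΔT with Cᵥ = 5R/2: ΔU = (3.19)(20.79)(297) = 19692 J.
Q = ΔU + W = 19692 + 7877 = 27569 J.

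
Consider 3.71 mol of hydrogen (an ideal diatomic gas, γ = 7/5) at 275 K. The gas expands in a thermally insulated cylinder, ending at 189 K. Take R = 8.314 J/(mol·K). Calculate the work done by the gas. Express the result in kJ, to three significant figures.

Adiabatic ⇒ Q = 0, so W_by = −ΔU = nCᵥ(T₁ − T₂).
Cᵥ = 5R/2 = 20.79 J/(mol·K).
W = (3.71)(20.79)(275 − 189) = 6632 J.

W ≈ 6.63 kJ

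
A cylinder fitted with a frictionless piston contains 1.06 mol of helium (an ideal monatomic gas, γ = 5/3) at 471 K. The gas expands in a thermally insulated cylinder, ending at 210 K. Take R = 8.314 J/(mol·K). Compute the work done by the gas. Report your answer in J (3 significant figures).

W ≈ 3450 J

Adiabatic ⇒ Q = 0, so W_by = −ΔU = nCᵥ(T₁ − T₂).
Cᵥ = 3R/2 = 12.47 J/(mol·K).
W = (1.06)(12.47)(471 − 210) = 3450 J.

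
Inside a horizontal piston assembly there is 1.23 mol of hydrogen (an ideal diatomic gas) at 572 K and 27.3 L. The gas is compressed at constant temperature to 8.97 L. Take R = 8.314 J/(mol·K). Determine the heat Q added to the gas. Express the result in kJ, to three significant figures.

Q ≈ -6.51 kJ

Isothermal ⇒ ΔU = 0, so Q = W = nRT ln(V₂/V₁).
Q = (1.23)(8.314)(572) ln(8.97/27.3) = 5849 × -1.113 = -6510 J.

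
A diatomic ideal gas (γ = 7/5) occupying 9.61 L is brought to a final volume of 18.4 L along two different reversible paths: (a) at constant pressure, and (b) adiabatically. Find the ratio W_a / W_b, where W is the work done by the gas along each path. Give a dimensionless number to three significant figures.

Path (a) isobaric: W = P₁(V₂ − V₁) → W_a/(P₁V₁) = 0.9147.
Path (b) adiabatic: W = P₁V₁(1 − (V₁/V₂)^(γ−1))/(γ−1) → W_b/(P₁V₁) = 0.572.
W_a / W_b = 0.9147 / 0.572 = 1.599.

W_a / W_b ≈ 1.60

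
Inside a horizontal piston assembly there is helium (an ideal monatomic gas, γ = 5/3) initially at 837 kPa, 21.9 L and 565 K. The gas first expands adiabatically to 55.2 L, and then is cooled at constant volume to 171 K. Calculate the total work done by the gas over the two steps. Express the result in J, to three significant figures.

Step 1 (adiabatic): W = (P₁V₁ − P₂V₂)/(γ−1) = (18330 − 9897)/0.667 = 12650 J.
Step 2 (isochoric): W = 0 (constant volume).
W_total = 12650 + 0 = 12650 J.

W_total ≈ 12600 J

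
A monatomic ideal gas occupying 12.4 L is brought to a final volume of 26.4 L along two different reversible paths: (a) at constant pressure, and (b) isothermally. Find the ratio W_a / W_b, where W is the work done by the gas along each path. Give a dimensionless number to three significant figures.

Path (a) isobaric: W = P₁(V₂ − V₁) → W_a/(P₁V₁) = 1.129.
Path (b) isothermal: W = P₁V₁ ln(V₂/V₁) → W_b/(P₁V₁) = 0.7557.
W_a / W_b = 1.129 / 0.7557 = 1.494.

W_a / W_b ≈ 1.49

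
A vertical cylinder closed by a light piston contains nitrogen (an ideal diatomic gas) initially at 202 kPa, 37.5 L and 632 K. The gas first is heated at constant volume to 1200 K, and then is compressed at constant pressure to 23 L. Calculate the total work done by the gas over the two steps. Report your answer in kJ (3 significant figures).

W_total ≈ -5.56 kJ

Step 1 (isochoric): W = 0 (constant volume).
After step 1: P = 383.5 kPa (V unchanged).
Step 2 (isobaric): W = PΔV = (383.5 kPa)(23 − 37.5 L) = -5561 J.
W_total = 0 − 5561 = -5561 J.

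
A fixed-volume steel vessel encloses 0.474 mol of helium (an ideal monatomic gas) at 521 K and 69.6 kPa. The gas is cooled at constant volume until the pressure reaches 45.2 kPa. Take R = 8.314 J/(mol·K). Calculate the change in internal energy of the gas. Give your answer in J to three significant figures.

ΔU ≈ -1080 J

Constant volume ⇒ W = 0, so Q = ΔU = nCᵥΔT with Cᵥ = 3R/2 = 12.47 J/(mol·K).
At constant V, T₂/T₁ = P₂/P₁ ⇒ ΔT = T₁(P₂/P₁ − 1) = 521·(45.2/69.6 − 1) = -182.6 K.
ΔU = (0.474)(12.47)(-182.6) = -1080 J.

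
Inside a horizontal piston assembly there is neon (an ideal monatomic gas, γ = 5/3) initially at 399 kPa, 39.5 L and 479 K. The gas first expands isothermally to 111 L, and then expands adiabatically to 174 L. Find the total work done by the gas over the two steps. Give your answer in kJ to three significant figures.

Step 1 (isothermal): W = P₁V₁ ln(V₂/V₁) = (15760) ln(111/39.5) = 16284 J.
After step 1: P = 142 kPa, V = 111 L, T = 479 K.
Step 2 (adiabatic): W = (P₁V₁ − P₂V₂)/(γ−1) = (15760 − 11679)/0.667 = 6122 J.
W_total = 16284 + 6122 = 22406 J.

W_total ≈ 22.4 kJ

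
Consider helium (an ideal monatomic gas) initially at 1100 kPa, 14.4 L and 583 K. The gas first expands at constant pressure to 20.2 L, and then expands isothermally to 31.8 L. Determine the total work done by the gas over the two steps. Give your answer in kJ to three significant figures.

Step 1 (isobaric): W = PΔV = (1100 kPa)(20.2 − 14.4 L) = 6380 J.
After step 1: P = 1100 kPa, V = 20.2 L, T = 817.8 K.
Step 2 (isothermal): W = P₁V₁ ln(V₂/V₁) = (22220) ln(31.8/20.2) = 10083 J.
W_total = 6380 + 10083 = 16463 J.

W_total ≈ 16.5 kJ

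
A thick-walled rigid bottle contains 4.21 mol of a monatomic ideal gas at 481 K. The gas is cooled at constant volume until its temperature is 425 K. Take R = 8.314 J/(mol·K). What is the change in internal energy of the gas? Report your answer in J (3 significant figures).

Constant volume ⇒ W = 0, so Q = ΔU = nCᵥΔT with Cᵥ = 3R/2 = 12.47 J/(mol·K).
ΔU = (4.21)(12.47)(425 − 481) = -2940 J.

ΔU ≈ -2940 J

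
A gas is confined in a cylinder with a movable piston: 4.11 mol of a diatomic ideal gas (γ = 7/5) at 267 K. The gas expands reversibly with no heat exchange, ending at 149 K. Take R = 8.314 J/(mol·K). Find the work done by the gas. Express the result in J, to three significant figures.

W ≈ 10100 J

Adiabatic ⇒ Q = 0, so W_by = −ΔU = nCᵥ(T₁ − T₂).
Cᵥ = 5R/2 = 20.79 J/(mol·K).
W = (4.11)(20.79)(267 − 149) = 10080 J.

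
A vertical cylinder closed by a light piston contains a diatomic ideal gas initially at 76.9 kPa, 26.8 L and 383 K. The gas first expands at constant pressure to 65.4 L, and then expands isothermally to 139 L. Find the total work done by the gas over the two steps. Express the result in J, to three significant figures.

Step 1 (isobaric): W = PΔV = (76.9 kPa)(65.4 − 26.8 L) = 2968 J.
After step 1: P = 76.9 kPa, V = 65.4 L, T = 934.6 K.
Step 2 (isothermal): W = P₁V₁ ln(V₂/V₁) = (5029) ln(139/65.4) = 3792 J.
W_total = 2968 + 3792 = 6760 J.

W_total ≈ 6760 J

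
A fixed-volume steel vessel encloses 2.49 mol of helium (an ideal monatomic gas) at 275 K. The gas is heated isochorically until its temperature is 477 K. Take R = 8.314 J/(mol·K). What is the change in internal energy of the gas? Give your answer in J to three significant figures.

ΔU ≈ 6270 J

Constant volume ⇒ W = 0, so Q = ΔU = nCᵥΔT with Cᵥ = 3R/2 = 12.47 J/(mol·K).
ΔU = (2.49)(12.47)(477 − 275) = 6273 J.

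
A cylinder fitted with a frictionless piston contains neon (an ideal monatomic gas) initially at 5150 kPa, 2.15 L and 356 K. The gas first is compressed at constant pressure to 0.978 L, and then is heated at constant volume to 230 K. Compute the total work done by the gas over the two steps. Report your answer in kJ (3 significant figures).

W_total ≈ -6.04 kJ

Step 1 (isobaric): W = PΔV = (5150 kPa)(0.978 − 2.15 L) = -6036 J.
Step 2 (isochoric): W = 0 (constant volume).
W_total = -6036 + 0 = -6036 J.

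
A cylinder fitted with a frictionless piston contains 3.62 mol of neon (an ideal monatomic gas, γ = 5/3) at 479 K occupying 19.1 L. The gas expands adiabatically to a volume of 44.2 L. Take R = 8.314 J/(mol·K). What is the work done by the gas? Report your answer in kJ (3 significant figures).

W ≈ 9.26 kJ

Adiabatic: TV^(γ−1) = const with γ = 5/3.
T₂ = T₁ (V₁/V₂)^(γ−1) = 479 × (19.1/44.2)^0.667 = 479 × 0.5716 = 273.8 K.
W_by = nCᵥ(T₁ − T₂) = (3.62)(12.47)(479 − 273.8) = 9264 J.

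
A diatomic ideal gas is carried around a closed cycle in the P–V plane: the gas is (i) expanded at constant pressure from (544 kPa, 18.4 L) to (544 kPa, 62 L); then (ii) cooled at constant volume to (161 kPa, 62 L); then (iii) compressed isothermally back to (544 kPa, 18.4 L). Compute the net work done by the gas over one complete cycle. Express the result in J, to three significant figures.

Leg (i): W = PΔV = (544)(62 − 18.4) = 23718 J.
Leg (ii): W = 0.
Leg (iii): W = PᵢVᵢ ln(V_f/Vᵢ) = (9982) ln(18.4/62) = -12126 J.
W_net = 23718 − 12126 = 11592 J.

W_net ≈ 11600 J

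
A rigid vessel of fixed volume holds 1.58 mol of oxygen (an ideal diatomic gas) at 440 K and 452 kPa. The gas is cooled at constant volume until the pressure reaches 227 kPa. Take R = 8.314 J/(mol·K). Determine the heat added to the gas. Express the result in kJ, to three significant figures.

Constant volume ⇒ W = 0, so Q = ΔU = nCᵥΔT with Cᵥ = 5R/2 = 20.79 J/(mol·K).
At constant V, T₂/T₁ = P₂/P₁ ⇒ ΔT = T₁(P₂/P₁ − 1) = 440·(227/452 − 1) = -219 K.
ΔU = (1.58)(20.79)(-219) = -7193 J.

Q ≈ -7.19 kJ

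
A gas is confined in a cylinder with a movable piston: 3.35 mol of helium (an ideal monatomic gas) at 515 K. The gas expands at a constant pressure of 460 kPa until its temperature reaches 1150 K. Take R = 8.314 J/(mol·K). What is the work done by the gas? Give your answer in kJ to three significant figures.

Isobaric: W = P ΔV = nR ΔT.
W = (3.35)(8.314)(1150 − 515) = 17686 J.

W ≈ 17.7 kJ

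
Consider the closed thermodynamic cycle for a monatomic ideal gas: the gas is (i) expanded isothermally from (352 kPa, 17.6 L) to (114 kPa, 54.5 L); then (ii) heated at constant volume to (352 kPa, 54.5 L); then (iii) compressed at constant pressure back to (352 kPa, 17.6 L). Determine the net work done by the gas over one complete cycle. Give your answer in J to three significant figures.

Leg (i): W = PᵢVᵢ ln(V_f/Vᵢ) = (6195) ln(54.5/17.6) = 7002 J.
Leg (ii): W = 0.
Leg (iii): W = PΔV = (352)(17.6 − 54.5) = -12989 J.
W_net = 7002 − 12989 = -5986 J.

W_net ≈ -5990 J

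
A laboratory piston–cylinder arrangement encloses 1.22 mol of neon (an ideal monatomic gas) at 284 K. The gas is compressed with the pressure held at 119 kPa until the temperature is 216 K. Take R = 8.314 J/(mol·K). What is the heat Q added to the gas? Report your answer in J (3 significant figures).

Isobaric: W = nRΔT = (1.22)(8.314)(-68) = -689.7 J.
ΔU = nCᵥΔT with Cᵥ = 3R/2: ΔU = (1.22)(12.47)(-68) = -1035 J.
Q = ΔU + W = -1035 − 689.7 = -1724 J.

Q ≈ -1720 J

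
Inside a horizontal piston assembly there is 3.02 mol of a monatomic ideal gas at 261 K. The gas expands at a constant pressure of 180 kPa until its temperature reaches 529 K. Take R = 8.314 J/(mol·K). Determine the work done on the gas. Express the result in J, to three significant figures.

W ≈ -6730 J

Isobaric: W = P ΔV = nR ΔT.
W = (3.02)(8.314)(529 − 261) = 6729 J.
Work on gas = −W_by = -6729 J.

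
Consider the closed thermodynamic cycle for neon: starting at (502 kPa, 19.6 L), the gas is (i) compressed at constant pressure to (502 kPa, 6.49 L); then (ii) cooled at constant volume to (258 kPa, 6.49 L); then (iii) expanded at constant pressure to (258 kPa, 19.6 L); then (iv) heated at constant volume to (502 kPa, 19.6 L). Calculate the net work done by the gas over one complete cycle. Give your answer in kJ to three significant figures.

W_net ≈ -3.20 kJ

Constant-volume legs do no work.
W(i) = (502)(6.49 − 19.6) = -6581 J; W(iii) = (258)(19.6 − 6.49) = 3382 J.
W_net = -6581 + 3382 = -3199 J (the counter-clockwise enclosed area).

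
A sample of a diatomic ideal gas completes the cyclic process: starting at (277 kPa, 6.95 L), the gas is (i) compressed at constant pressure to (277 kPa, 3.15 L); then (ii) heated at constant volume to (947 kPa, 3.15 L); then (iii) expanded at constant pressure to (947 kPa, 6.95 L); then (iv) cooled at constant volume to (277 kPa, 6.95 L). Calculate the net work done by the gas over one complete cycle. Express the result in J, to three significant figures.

W_net ≈ 2550 J

Constant-volume legs do no work.
W(i) = (277)(3.15 − 6.95) = -1053 J; W(iii) = (947)(6.95 − 3.15) = 3599 J.
W_net = -1053 + 3599 = 2546 J (the clockwise enclosed area).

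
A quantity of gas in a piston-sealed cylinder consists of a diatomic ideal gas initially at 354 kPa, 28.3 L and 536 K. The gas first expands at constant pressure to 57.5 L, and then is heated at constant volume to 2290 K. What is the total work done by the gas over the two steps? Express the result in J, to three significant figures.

Step 1 (isobaric): W = PΔV = (354 kPa)(57.5 − 28.3 L) = 10337 J.
Step 2 (isochoric): W = 0 (constant volume).
W_total = 10337 + 0 = 10337 J.

W_total ≈ 10300 J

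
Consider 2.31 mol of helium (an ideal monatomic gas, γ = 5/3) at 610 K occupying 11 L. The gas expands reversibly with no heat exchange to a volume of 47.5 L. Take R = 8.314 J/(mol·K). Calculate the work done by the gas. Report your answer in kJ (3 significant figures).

W ≈ 10.9 kJ

Adiabatic: TV^(γ−1) = const with γ = 5/3.
T₂ = T₁ (V₁/V₂)^(γ−1) = 610 × (11/47.5)^0.667 = 610 × 0.3771 = 230 K.
W_by = nCᵥ(T₁ − T₂) = (2.31)(12.47)(610 − 230) = 10946 J.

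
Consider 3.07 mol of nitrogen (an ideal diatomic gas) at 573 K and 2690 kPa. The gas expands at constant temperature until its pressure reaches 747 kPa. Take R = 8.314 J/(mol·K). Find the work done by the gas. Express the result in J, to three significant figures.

Isothermal process: W = nRT ln(V₂/V₁) = nRT ln(P₁/P₂).
W = (3.07)(8.314)(573) × ln(2690/747)
  = 14625 × ln(3.601) = 14625 × 1.281
W_by_gas = 18738 J.

W ≈ 18700 J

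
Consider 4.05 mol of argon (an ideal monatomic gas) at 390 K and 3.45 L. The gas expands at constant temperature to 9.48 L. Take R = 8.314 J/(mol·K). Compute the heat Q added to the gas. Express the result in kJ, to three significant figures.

Isothermal ⇒ ΔU = 0, so Q = W = nRT ln(V₂/V₁).
Q = (4.05)(8.314)(390) ln(9.48/3.45) = 13132 × 1.011 = 13274 J.

Q ≈ 13.3 kJ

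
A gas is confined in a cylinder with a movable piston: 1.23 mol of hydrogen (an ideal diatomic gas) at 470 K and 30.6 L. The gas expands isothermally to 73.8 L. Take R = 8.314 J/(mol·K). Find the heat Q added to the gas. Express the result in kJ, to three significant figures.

Q ≈ 4.23 kJ

Isothermal ⇒ ΔU = 0, so Q = W = nRT ln(V₂/V₁).
Q = (1.23)(8.314)(470) ln(73.8/30.6) = 4806 × 0.8804 = 4231 J.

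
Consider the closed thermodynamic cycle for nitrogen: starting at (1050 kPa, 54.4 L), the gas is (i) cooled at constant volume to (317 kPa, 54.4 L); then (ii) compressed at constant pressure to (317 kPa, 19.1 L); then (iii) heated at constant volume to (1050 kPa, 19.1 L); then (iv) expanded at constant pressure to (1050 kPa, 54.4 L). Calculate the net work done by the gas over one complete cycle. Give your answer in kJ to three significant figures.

W_net ≈ 25.9 kJ

Constant-volume legs do no work.
W(ii) = (317)(19.1 − 54.4) = -11190 J; W(iv) = (1050)(54.4 − 19.1) = 37065 J.
W_net = -11190 + 37065 = 25875 J (the clockwise enclosed area).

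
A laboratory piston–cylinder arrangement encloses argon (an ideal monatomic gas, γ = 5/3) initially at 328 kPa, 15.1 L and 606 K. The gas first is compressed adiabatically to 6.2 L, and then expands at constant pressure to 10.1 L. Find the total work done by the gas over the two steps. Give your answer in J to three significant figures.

Step 1 (adiabatic): W = (P₁V₁ − P₂V₂)/(γ−1) = (4953 − 8965)/0.667 = -6019 J.
After step 1: P = 1446 kPa, V = 6.2 L, T = 1097 K.
Step 2 (isobaric): W = PΔV = (1446 kPa)(10.1 − 6.2 L) = 5640 J.
W_total = -6019 + 5640 = -379.5 J.

W_total ≈ -379 J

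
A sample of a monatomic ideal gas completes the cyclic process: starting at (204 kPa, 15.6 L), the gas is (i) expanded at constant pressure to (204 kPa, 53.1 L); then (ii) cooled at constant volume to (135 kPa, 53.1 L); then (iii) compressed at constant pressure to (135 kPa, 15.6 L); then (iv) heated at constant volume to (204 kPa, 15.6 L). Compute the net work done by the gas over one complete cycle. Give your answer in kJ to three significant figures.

Constant-volume legs do no work.
W(i) = (204)(53.1 − 15.6) = 7650 J; W(iii) = (135)(15.6 − 53.1) = -5062 J.
W_net = 7650 − 5062 = 2588 J (the clockwise enclosed area).

W_net ≈ 2.59 kJ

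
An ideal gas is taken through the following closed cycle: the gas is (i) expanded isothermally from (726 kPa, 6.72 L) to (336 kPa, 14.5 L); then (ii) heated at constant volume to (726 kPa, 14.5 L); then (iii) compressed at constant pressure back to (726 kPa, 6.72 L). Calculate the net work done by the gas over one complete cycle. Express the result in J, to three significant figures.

Leg (i): W = PᵢVᵢ ln(V_f/Vᵢ) = (4879) ln(14.5/6.72) = 3752 J.
Leg (ii): W = 0.
Leg (iii): W = PΔV = (726)(6.72 − 14.5) = -5648 J.
W_net = 3752 − 5648 = -1896 J.

W_net ≈ -1900 J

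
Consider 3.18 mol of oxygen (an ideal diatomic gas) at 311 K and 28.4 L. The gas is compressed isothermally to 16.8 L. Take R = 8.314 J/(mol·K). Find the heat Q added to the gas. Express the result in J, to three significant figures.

Isothermal ⇒ ΔU = 0, so Q = W = nRT ln(V₂/V₁).
Q = (3.18)(8.314)(311) ln(16.8/28.4) = 8222 × -0.525 = -4317 J.

Q ≈ -4320 J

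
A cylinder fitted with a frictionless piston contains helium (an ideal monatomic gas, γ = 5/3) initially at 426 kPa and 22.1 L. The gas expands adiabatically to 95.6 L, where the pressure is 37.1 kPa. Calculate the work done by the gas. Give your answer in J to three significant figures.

Adiabatic: W = (P₁V₁ − P₂V₂)/(γ − 1) with γ = 5/3.
P₁V₁ = 9415 J, P₂V₂ = 3547 J.
W = (9415 − 3547) / 0.6667 = 8802 J.

W ≈ 8800 J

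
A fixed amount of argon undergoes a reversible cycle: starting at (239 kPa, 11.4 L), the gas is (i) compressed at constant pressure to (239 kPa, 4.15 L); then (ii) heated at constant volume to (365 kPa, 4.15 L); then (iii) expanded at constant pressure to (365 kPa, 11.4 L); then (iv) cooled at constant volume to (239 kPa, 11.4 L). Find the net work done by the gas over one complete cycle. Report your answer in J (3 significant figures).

W_net ≈ 914 J

Constant-volume legs do no work.
W(i) = (239)(4.15 − 11.4) = -1733 J; W(iii) = (365)(11.4 − 4.15) = 2646 J.
W_net = -1733 + 2646 = 913.5 J (the clockwise enclosed area).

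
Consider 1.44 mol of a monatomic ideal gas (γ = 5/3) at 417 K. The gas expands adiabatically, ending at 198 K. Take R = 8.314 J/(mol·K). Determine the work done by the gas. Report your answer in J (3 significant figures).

Adiabatic ⇒ Q = 0, so W_by = −ΔU = nCᵥ(T₁ − T₂).
Cᵥ = 3R/2 = 12.47 J/(mol·K).
W = (1.44)(12.47)(417 − 198) = 3933 J.

W ≈ 3930 J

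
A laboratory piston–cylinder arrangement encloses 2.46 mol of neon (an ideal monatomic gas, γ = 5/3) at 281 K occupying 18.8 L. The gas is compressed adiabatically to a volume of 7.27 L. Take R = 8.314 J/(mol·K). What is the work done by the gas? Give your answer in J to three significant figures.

Adiabatic: TV^(γ−1) = const with γ = 5/3.
T₂ = T₁ (V₁/V₂)^(γ−1) = 281 × (18.8/7.27)^0.667 = 281 × 1.884 = 529.4 K.
W_by = nCᵥ(T₁ − T₂) = (2.46)(12.47)(281 − 529.4) = -7621 J.

W ≈ -7620 J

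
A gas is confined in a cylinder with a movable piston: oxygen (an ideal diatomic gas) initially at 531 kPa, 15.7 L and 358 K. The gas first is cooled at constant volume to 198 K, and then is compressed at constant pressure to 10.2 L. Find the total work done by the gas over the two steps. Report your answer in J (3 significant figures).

Step 1 (isochoric): W = 0 (constant volume).
After step 1: P = 293.7 kPa (V unchanged).
Step 2 (isobaric): W = PΔV = (293.7 kPa)(10.2 − 15.7 L) = -1615 J.
W_total = 0 − 1615 = -1615 J.

W_total ≈ -1620 J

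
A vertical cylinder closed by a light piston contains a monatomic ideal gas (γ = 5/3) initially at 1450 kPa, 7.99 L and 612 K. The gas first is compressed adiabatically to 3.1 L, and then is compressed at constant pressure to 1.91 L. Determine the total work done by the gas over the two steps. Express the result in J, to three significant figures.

Step 1 (adiabatic): W = (P₁V₁ − P₂V₂)/(γ−1) = (11586 − 21779)/0.667 = -15290 J.
After step 1: P = 7025 kPa, V = 3.1 L, T = 1150 K.
Step 2 (isobaric): W = PΔV = (7025 kPa)(1.91 − 3.1 L) = -8360 J.
W_total = -15290 − 8360 = -23651 J.

W_total ≈ -23700 J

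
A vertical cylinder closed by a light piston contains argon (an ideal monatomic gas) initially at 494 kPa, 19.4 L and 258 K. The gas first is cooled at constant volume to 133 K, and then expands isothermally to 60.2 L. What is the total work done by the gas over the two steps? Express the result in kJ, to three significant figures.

W_total ≈ 5.59 kJ

Step 1 (isochoric): W = 0 (constant volume).
After step 1: P = 254.7 kPa (V unchanged).
Step 2 (isothermal): W = P₁V₁ ln(V₂/V₁) = (4940) ln(60.2/19.4) = 5594 J.
W_total = 0 + 5594 = 5594 J.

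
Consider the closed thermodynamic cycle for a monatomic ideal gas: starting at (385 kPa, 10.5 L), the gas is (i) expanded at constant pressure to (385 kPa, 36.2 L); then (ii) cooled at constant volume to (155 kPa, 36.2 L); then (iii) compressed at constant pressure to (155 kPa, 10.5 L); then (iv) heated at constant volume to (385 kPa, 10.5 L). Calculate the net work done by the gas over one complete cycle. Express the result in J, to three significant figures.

Constant-volume legs do no work.
W(i) = (385)(36.2 − 10.5) = 9895 J; W(iii) = (155)(10.5 − 36.2) = -3984 J.
W_net = 9895 − 3984 = 5911 J (the clockwise enclosed area).

W_net ≈ 5910 J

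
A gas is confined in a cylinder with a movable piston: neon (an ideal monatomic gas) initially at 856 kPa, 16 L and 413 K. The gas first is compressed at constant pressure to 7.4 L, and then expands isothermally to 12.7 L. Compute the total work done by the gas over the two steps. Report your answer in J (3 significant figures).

Step 1 (isobaric): W = PΔV = (856 kPa)(7.4 − 16 L) = -7362 J.
After step 1: P = 856 kPa, V = 7.4 L, T = 191 K.
Step 2 (isothermal): W = P₁V₁ ln(V₂/V₁) = (6334) ln(12.7/7.4) = 3421 J.
W_total = -7362 + 3421 = -3940 J.

W_total ≈ -3940 J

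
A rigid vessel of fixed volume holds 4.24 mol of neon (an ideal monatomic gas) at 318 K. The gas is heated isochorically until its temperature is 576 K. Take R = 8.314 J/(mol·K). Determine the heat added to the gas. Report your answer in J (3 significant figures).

Q ≈ 13600 J

Constant volume ⇒ W = 0, so Q = ΔU = nCᵥΔT with Cᵥ = 3R/2 = 12.47 J/(mol·K).
ΔU = (4.24)(12.47)(576 − 318) = 13642 J.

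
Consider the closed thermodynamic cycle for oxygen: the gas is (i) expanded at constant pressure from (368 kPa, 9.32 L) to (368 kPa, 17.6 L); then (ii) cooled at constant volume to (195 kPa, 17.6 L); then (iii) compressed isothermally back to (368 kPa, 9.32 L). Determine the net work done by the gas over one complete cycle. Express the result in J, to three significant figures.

W_net ≈ 865 J

Leg (i): W = PΔV = (368)(17.6 − 9.32) = 3047 J.
Leg (ii): W = 0.
Leg (iii): W = PᵢVᵢ ln(V_f/Vᵢ) = (3432) ln(9.32/17.6) = -2182 J.
W_net = 3047 − 2182 = 865.2 J.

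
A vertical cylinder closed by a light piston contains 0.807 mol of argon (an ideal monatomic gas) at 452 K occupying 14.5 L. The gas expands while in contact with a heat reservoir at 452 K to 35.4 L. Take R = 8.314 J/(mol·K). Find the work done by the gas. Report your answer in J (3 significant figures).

Isothermal: W = nRT ln(V₂/V₁).
W = (0.807)(8.314)(452) × ln(35.4/14.5)
  = 3033 × 0.8926
W_by_gas = 2707 J.

W ≈ 2710 J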